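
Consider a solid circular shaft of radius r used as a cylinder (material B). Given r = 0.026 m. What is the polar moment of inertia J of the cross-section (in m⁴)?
Model: a solid circular shaft of radius r, so J = (π·r^4) / 2.
Substitute:
  J = (π × 0.026^4) / 2
  J = 7.178 × 10⁻⁷ m⁴
Final answer: J = 7.178 × 10⁻⁷ m⁴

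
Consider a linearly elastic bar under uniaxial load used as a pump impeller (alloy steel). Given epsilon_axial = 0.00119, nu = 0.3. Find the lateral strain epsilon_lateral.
Model: a linearly elastic bar under uniaxial load, so epsilon_lateral = -nu·epsilon_axial.
Substitute:
  epsilon_lateral = -(0.3 × 0.00119)
  epsilon_lateral = -0.000357
Final answer: epsilon_lateral = -0.000357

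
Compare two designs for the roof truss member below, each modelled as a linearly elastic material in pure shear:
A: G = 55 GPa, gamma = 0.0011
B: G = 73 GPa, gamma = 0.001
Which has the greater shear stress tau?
Model: a linearly elastic material in pure shear, so tau = G·gamma (SI units).
  A: tau = (5.5 × 10¹⁰) × 0.0011 = 6.05 × 10⁷ Pa = 60.5 MPa
  B: tau = (7.3 × 10¹⁰) × 0.001 = 7.3 × 10⁷ Pa = 73 MPa
73 MPa > 60.5 MPa, so B is larger.
Final answer: B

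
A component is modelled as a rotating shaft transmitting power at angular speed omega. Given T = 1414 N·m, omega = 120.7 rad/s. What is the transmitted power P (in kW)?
Model: a rotating shaft transmitting power at angular speed omega, so P = T·omega.
Substitute:
  P = 1414 × 120.7
  P = 170700 W
Convert: P = 170700 W = 170.7 kW
Final answer: P = 170.7 kW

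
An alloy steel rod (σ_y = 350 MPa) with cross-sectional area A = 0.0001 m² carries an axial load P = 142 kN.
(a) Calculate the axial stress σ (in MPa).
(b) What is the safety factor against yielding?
(a) Axial stress σ = P/A. Convert P = 142 kN = 142000 N.
  σ = 142000 / 0.0001 = 1.42 × 10⁹ Pa = 1420 MPa
(b) Safety factor SF = σ_y/σ = 350 / 1420 = 0.2465
Final answer: (a) σ = 1420 MPa, (b) SF = 0.2465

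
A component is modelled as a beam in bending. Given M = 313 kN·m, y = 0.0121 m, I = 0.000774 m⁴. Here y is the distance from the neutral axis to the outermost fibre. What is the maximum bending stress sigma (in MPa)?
Model: a beam in bending, so sigma = (M·y) / I.
Convert to SI units:
  M = 313 kN·m = 313000 N·m
Substitute:
  sigma = (313000 × 0.0121) / 0.000774
  sigma = 4.893 × 10⁶ Pa
Convert: sigma = 4.893 × 10⁶ Pa = 4.893 MPa
Final answer: sigma = 4.893 MPa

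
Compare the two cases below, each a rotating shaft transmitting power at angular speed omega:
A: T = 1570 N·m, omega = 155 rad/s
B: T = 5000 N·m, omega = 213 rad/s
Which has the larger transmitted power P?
Model: a rotating shaft transmitting power at angular speed omega, so P = T·omega (SI units).
  A: P = 1570 × 155 = 243400 W = 243.4 kW
  B: P = 5000 × 213 = 1.065 × 10⁶ W = 1065 kW
1065 kW > 243.4 kW, so B is larger.
Final answer: B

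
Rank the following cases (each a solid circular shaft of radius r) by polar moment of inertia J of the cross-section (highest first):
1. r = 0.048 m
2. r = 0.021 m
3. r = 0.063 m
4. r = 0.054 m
Model: a solid circular shaft of radius r, so J = (π·r^4) / 2 (SI units).
  Case 1: J = (π × 0.048^4) / 2 = 8.338 × 10⁻⁶ m⁴
  Case 2: J = (π × 0.021^4) / 2 = 3.055 × 10⁻⁷ m⁴
  Case 3: J = (π × 0.063^4) / 2 = 2.474 × 10⁻⁵ m⁴
  Case 4: J = (π × 0.054^4) / 2 = 1.336 × 10⁻⁵ m⁴
Ordering: 2.474 × 10⁻⁵ m⁴ (case 3) > 1.336 × 10⁻⁵ m⁴ (case 4) > 8.338 × 10⁻⁶ m⁴ (case 1) > 3.055 × 10⁻⁷ m⁴ (case 2)
Final answer: 3, 4, 1, 2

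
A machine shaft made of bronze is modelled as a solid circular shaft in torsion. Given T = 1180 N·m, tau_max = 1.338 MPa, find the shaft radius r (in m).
Model: a solid circular shaft in torsion, so tau_max = (2·T) / (π·r^3).
Solve for r: r = ((2·T) / (π·tau_max))^(1/3).
Convert to SI units:
  tau_max = 1.338 MPa = 1.338 × 10⁶ Pa
Substitute:
  r = ((2 × 1180) / (π × (1.338 × 10⁶)))^(1/3)
  r = 0.0825 m
Final answer: r = 0.0825 m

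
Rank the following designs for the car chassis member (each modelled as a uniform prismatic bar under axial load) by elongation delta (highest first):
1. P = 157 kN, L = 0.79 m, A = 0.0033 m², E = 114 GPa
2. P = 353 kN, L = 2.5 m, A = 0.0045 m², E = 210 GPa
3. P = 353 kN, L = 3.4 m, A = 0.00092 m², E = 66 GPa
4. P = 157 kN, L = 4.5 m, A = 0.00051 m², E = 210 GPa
Model: a uniform prismatic bar under axial load, so delta = (P·L) / (A·E) (SI units).
  Case 1: delta = (157000 × 0.79) / (0.0033 × (1.14 × 10¹¹)) = 0.0003297 m = 0.3297 mm
  Case 2: delta = (353000 × 2.5) / (0.0045 × (2.1 × 10¹¹)) = 0.0009339 m = 0.9339 mm
  Case 3: delta = (353000 × 3.4) / (0.00092 × (6.6 × 10¹⁰)) = 0.01977 m = 19.77 mm
  Case 4: delta = (157000 × 4.5) / (0.00051 × (2.1 × 10¹¹)) = 0.006597 m = 6.597 mm
Ordering: 19.77 mm (case 3) > 6.597 mm (case 4) > 0.9339 mm (case 2) > 0.3297 mm (case 1)
Final answer: 3, 4, 2, 1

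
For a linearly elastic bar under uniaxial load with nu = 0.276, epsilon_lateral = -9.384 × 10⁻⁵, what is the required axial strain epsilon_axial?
Model: a linearly elastic bar under uniaxial load, so epsilon_lateral = -nu·epsilon_axial.
Solve for epsilon_axial: epsilon_axial = -epsilon_lateral / nu.
Substitute:
  epsilon_axial = -(-9.384 × 10⁻⁵) / 0.276
  epsilon_axial = 0.00034
Final answer: epsilon_axial = 0.00034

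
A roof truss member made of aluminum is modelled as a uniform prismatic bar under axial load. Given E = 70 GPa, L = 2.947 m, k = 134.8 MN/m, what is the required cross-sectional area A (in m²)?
Model: a uniform prismatic bar under axial load, so k = (A·E) / L.
Solve for A: A = (k·L) / E.
Convert to SI units:
  E = 70 GPa = 7 × 10¹⁰ Pa
  k = 134.8 MN/m = 1.348 × 10⁸ N/m
Substitute:
  A = ((1.348 × 10⁸) × 2.947) / (7 × 10¹⁰)
  A = 0.005675 m²
Final answer: A = 0.005675 m²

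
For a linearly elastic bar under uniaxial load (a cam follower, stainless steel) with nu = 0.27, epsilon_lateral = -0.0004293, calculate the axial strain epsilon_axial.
Model: a linearly elastic bar under uniaxial load, so epsilon_lateral = -nu·epsilon_axial.
Solve for epsilon_axial: epsilon_axial = -epsilon_lateral / nu.
Substitute:
  epsilon_axial = -(-0.0004293) / 0.27
  epsilon_axial = 0.00159
Final answer: epsilon_axial = 0.00159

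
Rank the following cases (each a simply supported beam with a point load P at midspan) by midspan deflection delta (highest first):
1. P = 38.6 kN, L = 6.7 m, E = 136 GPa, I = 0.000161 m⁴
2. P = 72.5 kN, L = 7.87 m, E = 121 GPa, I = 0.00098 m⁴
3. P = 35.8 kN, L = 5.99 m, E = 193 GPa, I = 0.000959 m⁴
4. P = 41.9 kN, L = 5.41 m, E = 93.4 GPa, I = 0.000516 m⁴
Model: a simply supported beam with a point load P at midspan, so delta = (P·L^3) / (48·E·I) (SI units).
  Case 1: delta = (38600 × 6.7^3) / (48 × (1.36 × 10¹¹) × 0.000161) = 0.01105 m = 11.05 mm
  Case 2: delta = (72500 × 7.87^3) / (48 × (1.21 × 10¹¹) × 0.00098) = 0.006209 m = 6.209 mm
  Case 3: delta = (35800 × 5.99^3) / (48 × (1.93 × 10¹¹) × 0.000959) = 0.0008661 m = 0.8661 mm
  Case 4: delta = (41900 × 5.41^3) / (48 × (9.34 × 10¹⁰) × 0.000516) = 0.002868 m = 2.868 mm
Ordering: 11.05 mm (case 1) > 6.209 mm (case 2) > 2.868 mm (case 4) > 0.8661 mm (case 3)
Final answer: 1, 2, 4, 3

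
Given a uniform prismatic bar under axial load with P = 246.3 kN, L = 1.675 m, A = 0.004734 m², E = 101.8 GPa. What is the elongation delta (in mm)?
Model: a uniform prismatic bar under axial load, so delta = (P·L) / (A·E).
Convert to SI units:
  P = 246.3 kN = 246300 N
  E = 101.8 GPa = 1.018 × 10¹¹ Pa
Substitute:
  delta = (246300 × 1.675) / (0.004734 × (1.018 × 10¹¹))
  delta = 0.0008561 m
Convert: delta = 0.0008561 m = 0.8561 mm
Final answer: delta = 0.8561 mm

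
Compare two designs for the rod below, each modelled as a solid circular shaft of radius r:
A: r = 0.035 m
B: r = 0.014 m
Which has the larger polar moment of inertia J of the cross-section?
Model: a solid circular shaft of radius r, so J = (π·r^4) / 2 (SI units).
  A: J = (π × 0.035^4) / 2 = 2.357 × 10⁻⁶ m⁴
  B: J = (π × 0.014^4) / 2 = 6.034 × 10⁻⁸ m⁴
2.357 × 10⁻⁶ m⁴ > 6.034 × 10⁻⁸ m⁴, so A is larger.
Final answer: A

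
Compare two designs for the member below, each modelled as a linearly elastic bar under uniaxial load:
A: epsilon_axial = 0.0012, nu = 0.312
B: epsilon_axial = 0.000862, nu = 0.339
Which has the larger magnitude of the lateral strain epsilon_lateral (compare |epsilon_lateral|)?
Model: a linearly elastic bar under uniaxial load, so epsilon_lateral = -nu·epsilon_axial (SI units).
  A: epsilon_lateral = -(0.312 × 0.0012) = -0.0003744
  B: epsilon_lateral = -(0.339 × 0.000862) = -0.0002922
|epsilon_lateral|: A = 0.0003744, B = 0.0002922, so A is larger in magnitude.
Final answer: A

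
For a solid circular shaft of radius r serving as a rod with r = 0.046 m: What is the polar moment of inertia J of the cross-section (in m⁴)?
Model: a solid circular shaft of radius r, so J = (π·r^4) / 2.
Substitute:
  J = (π × 0.046^4) / 2
  J = 7.033 × 10⁻⁶ m⁴
Final answer: J = 7.033 × 10⁻⁶ m⁴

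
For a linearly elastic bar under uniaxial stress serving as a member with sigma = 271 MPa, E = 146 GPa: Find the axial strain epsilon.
Model: a linearly elastic bar under uniaxial stress, so epsilon = sigma / E.
Convert to SI units:
  sigma = 271 MPa = 2.71 × 10⁸ Pa
  E = 146 GPa = 1.46 × 10¹¹ Pa
Substitute:
  epsilon = (2.71 × 10⁸) / (1.46 × 10¹¹)
  epsilon = 0.001856
Final answer: epsilon = 0.001856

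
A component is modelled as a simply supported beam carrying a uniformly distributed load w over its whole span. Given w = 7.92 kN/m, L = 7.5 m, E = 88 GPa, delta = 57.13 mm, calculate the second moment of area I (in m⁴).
Model: a simply supported beam carrying a uniformly distributed load w over its whole span, so delta = (5·w·L^4) / (384·E·I).
Solve for I: I = (5·w·L^4) / (384·delta·E).
Convert to SI units:
  w = 7.92 kN/m = 7920 N/m
  E = 88 GPa = 8.8 × 10¹⁰ Pa
  delta = 57.13 mm = 0.05713 m
Substitute:
  I = (5 × 7920 × 7.5^4) / (384 × 0.05713 × (8.8 × 10¹⁰))
  I = 6.49 × 10⁻⁵ m⁴
Final answer: I = 6.49 × 10⁻⁵ m⁴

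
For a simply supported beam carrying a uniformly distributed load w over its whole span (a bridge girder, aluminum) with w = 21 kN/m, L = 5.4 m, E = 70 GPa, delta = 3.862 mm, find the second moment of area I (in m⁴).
Model: a simply supported beam carrying a uniformly distributed load w over its whole span, so delta = (5·w·L^4) / (384·E·I).
Solve for I: I = (5·w·L^4) / (384·delta·E).
Convert to SI units:
  w = 21 kN/m = 21000 N/m
  E = 70 GPa = 7 × 10¹⁰ Pa
  delta = 3.862 mm = 0.003862 m
Substitute:
  I = (5 × 21000 × 5.4^4) / (384 × 0.003862 × (7 × 10¹⁰))
  I = 0.00086 m⁴
Final answer: I = 0.00086 m⁴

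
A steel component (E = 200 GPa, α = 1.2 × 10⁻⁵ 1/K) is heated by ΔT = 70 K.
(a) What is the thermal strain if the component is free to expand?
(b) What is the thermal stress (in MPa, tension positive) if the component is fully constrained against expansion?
(a) Free thermal strain ε_th = α·ΔT = (1.2 × 10⁻⁵) × 70 = 0.00084
(b) Fully constrained, the expansion is suppressed, so σ = -E·α·ΔT. Convert E = 200 GPa = 2 × 10¹¹ Pa.
  σ = -(2 × 10¹¹) × (1.2 × 10⁻⁵) × 70 = -1.68 × 10⁸ Pa = -168 MPa (compressive)
Final answer: (a) ε_th = 0.00084, (b) σ = -168 MPa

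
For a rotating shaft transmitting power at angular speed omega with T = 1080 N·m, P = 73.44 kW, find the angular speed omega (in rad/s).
Model: a rotating shaft transmitting power at angular speed omega, so P = T·omega.
Solve for omega: omega = P / T.
Convert to SI units:
  P = 73.44 kW = 73440 W
Substitute:
  omega = 73440 / 1080
  omega = 68 rad/s
Final answer: omega = 68 rad/s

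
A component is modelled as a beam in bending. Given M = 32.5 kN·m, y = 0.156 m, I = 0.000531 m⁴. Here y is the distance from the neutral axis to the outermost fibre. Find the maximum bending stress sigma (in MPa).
Model: a beam in bending, so sigma = (M·y) / I.
Convert to SI units:
  M = 32.5 kN·m = 32500 N·m
Substitute:
  sigma = (32500 × 0.156) / 0.000531
  sigma = 9.548 × 10⁶ Pa
Convert: sigma = 9.548 × 10⁶ Pa = 9.548 MPa
Final answer: sigma = 9.548 MPa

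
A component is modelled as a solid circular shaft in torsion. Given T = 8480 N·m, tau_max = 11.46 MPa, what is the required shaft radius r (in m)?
Model: a solid circular shaft in torsion, so tau_max = (2·T) / (π·r^3).
Solve for r: r = ((2·T) / (π·tau_max))^(1/3).
Convert to SI units:
  tau_max = 11.46 MPa = 1.146 × 10⁷ Pa
Substitute:
  r = ((2 × 8480) / (π × (1.146 × 10⁷)))^(1/3)
  r = 0.07781 m
Final answer: r = 0.07781 m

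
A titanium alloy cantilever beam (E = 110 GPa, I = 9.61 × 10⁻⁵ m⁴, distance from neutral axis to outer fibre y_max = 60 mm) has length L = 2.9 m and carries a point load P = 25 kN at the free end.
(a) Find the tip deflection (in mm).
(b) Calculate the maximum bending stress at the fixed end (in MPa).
(a) Tip deflection of a cantilever with an end point load: δ = P·L^3 / (3·E·I). Convert P = 25 kN = 25000 N, E = 110 GPa = 1.1 × 10¹¹ Pa.
  δ = (25000 × 2.9^3) / (3 × (1.1 × 10¹¹) × (9.61 × 10⁻⁵)) = 0.01923 m = 19.23 mm
(b) Maximum bending moment at the fixed end: M = P·L = 25000 × 2.9 = 72500 N·m. Convert y_max = 60 mm = 0.06 m.
  σ = M·y_max / I = (72500 × 0.06) / (9.61 × 10⁻⁵) = 4.527 × 10⁷ Pa = 45.27 MPa
Final answer: (a) δ = 19.23 mm, (b) σ = 45.27 MPa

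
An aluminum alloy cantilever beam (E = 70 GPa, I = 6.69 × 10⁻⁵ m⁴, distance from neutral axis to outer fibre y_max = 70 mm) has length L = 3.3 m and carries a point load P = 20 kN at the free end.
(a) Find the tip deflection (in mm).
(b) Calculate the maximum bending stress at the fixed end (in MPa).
(a) Tip deflection of a cantilever with an end point load: δ = P·L^3 / (3·E·I). Convert P = 20 kN = 20000 N, E = 70 GPa = 7 × 10¹⁰ Pa.
  δ = (20000 × 3.3^3) / (3 × (7 × 10¹⁰) × (6.69 × 10⁻⁵)) = 0.05116 m = 51.16 mm
(b) Maximum bending moment at the fixed end: M = P·L = 20000 × 3.3 = 66000 N·m. Convert y_max = 70 mm = 0.07 m.
  σ = M·y_max / I = (66000 × 0.07) / (6.69 × 10⁻⁵) = 6.906 × 10⁷ Pa = 69.06 MPa
Final answer: (a) δ = 51.16 mm, (b) σ = 69.06 MPa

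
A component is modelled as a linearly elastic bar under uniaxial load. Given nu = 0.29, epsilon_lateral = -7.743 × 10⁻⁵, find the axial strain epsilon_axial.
Model: a linearly elastic bar under uniaxial load, so epsilon_lateral = -nu·epsilon_axial.
Solve for epsilon_axial: epsilon_axial = -epsilon_lateral / nu.
Substitute:
  epsilon_axial = -(-7.743 × 10⁻⁵) / 0.29
  epsilon_axial = 0.000267
Final answer: epsilon_axial = 0.000267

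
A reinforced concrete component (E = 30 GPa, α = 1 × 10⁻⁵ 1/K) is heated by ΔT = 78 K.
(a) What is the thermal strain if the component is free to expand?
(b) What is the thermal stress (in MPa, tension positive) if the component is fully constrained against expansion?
(a) Free thermal strain ε_th = α·ΔT = (1 × 10⁻⁵) × 78 = 0.00078
(b) Fully constrained, the expansion is suppressed, so σ = -E·α·ΔT. Convert E = 30 GPa = 3 × 10¹⁰ Pa.
  σ = -(3 × 10¹⁰) × (1 × 10⁻⁵) × 78 = -2.34 × 10⁷ Pa = -23.4 MPa (compressive)
Final answer: (a) ε_th = 0.00078, (b) σ = -23.4 MPa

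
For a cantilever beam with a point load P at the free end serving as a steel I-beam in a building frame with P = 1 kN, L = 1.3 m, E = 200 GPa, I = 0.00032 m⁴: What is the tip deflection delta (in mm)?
Model: a cantilever beam with a point load P at the free end, so delta = (P·L^3) / (3·E·I).
Convert to SI units:
  P = 1 kN = 1000 N
  E = 200 GPa = 2 × 10¹¹ Pa
Substitute:
  delta = (1000 × 1.3^3) / (3 × (2 × 10¹¹) × 0.00032)
  delta = 1.144 × 10⁻⁵ m
Convert: delta = 1.144 × 10⁻⁵ m = 0.01144 mm
Final answer: delta = 0.01144 mm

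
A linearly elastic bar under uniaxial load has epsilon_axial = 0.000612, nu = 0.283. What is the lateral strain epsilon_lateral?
Model: a linearly elastic bar under uniaxial load, so epsilon_lateral = -nu·epsilon_axial.
Substitute:
  epsilon_lateral = -(0.283 × 0.000612)
  epsilon_lateral = -0.0001732
Final answer: epsilon_lateral = -0.0001732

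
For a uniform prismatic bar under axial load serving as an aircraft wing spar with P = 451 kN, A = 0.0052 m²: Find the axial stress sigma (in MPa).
Model: a uniform prismatic bar under axial load, so sigma = P / A.
Convert to SI units:
  P = 451 kN = 451000 N
Substitute:
  sigma = 451000 / 0.0052
  sigma = 8.673 × 10⁷ Pa
Convert: sigma = 8.673 × 10⁷ Pa = 86.73 MPa
Final answer: sigma = 86.73 MPa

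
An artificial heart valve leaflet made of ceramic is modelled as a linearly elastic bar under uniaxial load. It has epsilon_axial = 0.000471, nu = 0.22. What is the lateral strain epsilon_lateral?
Model: a linearly elastic bar under uniaxial load, so epsilon_lateral = -nu·epsilon_axial.
Substitute:
  epsilon_lateral = -(0.22 × 0.000471)
  epsilon_lateral = -0.0001036
Final answer: epsilon_lateral = -0.0001036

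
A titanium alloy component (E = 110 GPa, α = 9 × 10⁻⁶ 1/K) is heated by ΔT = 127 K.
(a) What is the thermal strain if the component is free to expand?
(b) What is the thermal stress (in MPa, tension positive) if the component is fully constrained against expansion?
(a) Free thermal strain ε_th = α·ΔT = (9 × 10⁻⁶) × 127 = 0.001143
(b) Fully constrained, the expansion is suppressed, so σ = -E·α·ΔT. Convert E = 110 GPa = 1.1 × 10¹¹ Pa.
  σ = -(1.1 × 10¹¹) × (9 × 10⁻⁶) × 127 = -1.257 × 10⁸ Pa = -125.7 MPa (compressive)
Final answer: (a) ε_th = 0.001143, (b) σ = -125.7 MPa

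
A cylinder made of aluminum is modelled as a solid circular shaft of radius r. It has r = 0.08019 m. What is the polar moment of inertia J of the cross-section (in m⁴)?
Model: a solid circular shaft of radius r, so J = (π·r^4) / 2.
Substitute:
  J = (π × 0.08019^4) / 2
  J = 6.495 × 10⁻⁵ m⁴
Final answer: J = 6.495 × 10⁻⁵ m⁴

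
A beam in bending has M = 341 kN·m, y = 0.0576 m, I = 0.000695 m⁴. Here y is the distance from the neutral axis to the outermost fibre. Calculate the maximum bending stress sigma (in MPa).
Model: a beam in bending, so sigma = (M·y) / I.
Convert to SI units:
  M = 341 kN·m = 341000 N·m
Substitute:
  sigma = (341000 × 0.0576) / 0.000695
  sigma = 2.826 × 10⁷ Pa
Convert: sigma = 2.826 × 10⁷ Pa = 28.26 MPa
Final answer: sigma = 28.26 MPa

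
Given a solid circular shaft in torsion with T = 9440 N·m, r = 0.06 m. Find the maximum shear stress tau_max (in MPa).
Model: a solid circular shaft in torsion, so tau_max = (2·T) / (π·r^3).
Substitute:
  tau_max = (2 × 9440) / (π × 0.06^3)
  tau_max = 2.782 × 10⁷ Pa
Convert: tau_max = 2.782 × 10⁷ Pa = 27.82 MPa
Final answer: tau_max = 27.82 MPa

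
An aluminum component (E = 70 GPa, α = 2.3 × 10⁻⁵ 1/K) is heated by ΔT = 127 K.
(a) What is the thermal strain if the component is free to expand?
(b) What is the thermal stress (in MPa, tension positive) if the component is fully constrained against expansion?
(a) Free thermal strain ε_th = α·ΔT = (2.3 × 10⁻⁵) × 127 = 0.002921
(b) Fully constrained, the expansion is suppressed, so σ = -E·α·ΔT. Convert E = 70 GPa = 7 × 10¹⁰ Pa.
  σ = -(7 × 10¹⁰) × (2.3 × 10⁻⁵) × 127 = -2.045 × 10⁸ Pa = -204.5 MPa (compressive)
Final answer: (a) ε_th = 0.002921, (b) σ = -204.5 MPa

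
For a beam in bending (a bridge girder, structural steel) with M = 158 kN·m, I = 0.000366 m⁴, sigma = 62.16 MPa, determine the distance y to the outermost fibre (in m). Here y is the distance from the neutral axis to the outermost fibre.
Model: a beam in bending, so sigma = (M·y) / I.
Solve for y: y = (sigma·I) / M.
Convert to SI units:
  M = 158 kN·m = 158000 N·m
  sigma = 62.16 MPa = 6.216 × 10⁷ Pa
Substitute:
  y = ((6.216 × 10⁷) × 0.000366) / 158000
  y = 0.144 m
Final answer: y = 0.144 m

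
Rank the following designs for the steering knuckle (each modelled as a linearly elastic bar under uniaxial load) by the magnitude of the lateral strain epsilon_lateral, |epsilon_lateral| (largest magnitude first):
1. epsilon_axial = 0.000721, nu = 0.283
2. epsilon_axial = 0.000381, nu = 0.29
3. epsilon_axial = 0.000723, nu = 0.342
Model: a linearly elastic bar under uniaxial load, so epsilon_lateral = -nu·epsilon_axial (SI units).
  Case 1: epsilon_lateral = -(0.283 × 0.000721) = -0.000204
  Case 2: epsilon_lateral = -(0.29 × 0.000381) = -0.0001105
  Case 3: epsilon_lateral = -(0.342 × 0.000723) = -0.0002473
Ordering by |epsilon_lateral|: 0.0002473 (case 3) > 0.000204 (case 1) > 0.0001105 (case 2)
Final answer: 3, 1, 2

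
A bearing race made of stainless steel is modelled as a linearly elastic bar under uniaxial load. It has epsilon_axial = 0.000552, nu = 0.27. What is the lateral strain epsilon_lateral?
Model: a linearly elastic bar under uniaxial load, so epsilon_lateral = -nu·epsilon_axial.
Substitute:
  epsilon_lateral = -(0.27 × 0.000552)
  epsilon_lateral = -0.000149
Final answer: epsilon_lateral = -0.000149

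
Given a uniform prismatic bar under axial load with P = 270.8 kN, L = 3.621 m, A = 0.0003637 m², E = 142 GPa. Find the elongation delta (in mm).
Model: a uniform prismatic bar under axial load, so delta = (P·L) / (A·E).
Convert to SI units:
  P = 270.8 kN = 270800 N
  E = 142 GPa = 1.42 × 10¹¹ Pa
Substitute:
  delta = (270800 × 3.621) / (0.0003637 × (1.42 × 10¹¹))
  delta = 0.01899 m
Convert: delta = 0.01899 m = 18.99 mm
Final answer: delta = 18.99 mm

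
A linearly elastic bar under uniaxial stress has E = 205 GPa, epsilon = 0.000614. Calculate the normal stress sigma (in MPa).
Model: a linearly elastic bar under uniaxial stress, so sigma = E·epsilon.
Convert to SI units:
  E = 205 GPa = 2.05 × 10¹¹ Pa
Substitute:
  sigma = (2.05 × 10¹¹) × 0.000614
  sigma = 1.259 × 10⁸ Pa
Convert: sigma = 1.259 × 10⁸ Pa = 125.9 MPa
Final answer: sigma = 125.9 MPa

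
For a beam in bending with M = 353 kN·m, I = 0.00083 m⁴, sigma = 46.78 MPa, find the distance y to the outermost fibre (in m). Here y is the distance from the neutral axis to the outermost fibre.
Model: a beam in bending, so sigma = (M·y) / I.
Solve for y: y = (sigma·I) / M.
Convert to SI units:
  M = 353 kN·m = 353000 N·m
  sigma = 46.78 MPa = 4.678 × 10⁷ Pa
Substitute:
  y = ((4.678 × 10⁷) × 0.00083) / 353000
  y = 0.11 m
Final answer: y = 0.11 m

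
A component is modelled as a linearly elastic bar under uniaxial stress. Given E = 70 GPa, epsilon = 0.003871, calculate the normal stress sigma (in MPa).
Model: a linearly elastic bar under uniaxial stress, so epsilon = sigma / E.
Solve for sigma: sigma = epsilon·E.
Convert to SI units:
  E = 70 GPa = 7 × 10¹⁰ Pa
Substitute:
  sigma = 0.003871 × (7 × 10¹⁰)
  sigma = 2.71 × 10⁸ Pa
Convert: sigma = 2.71 × 10⁸ Pa = 271 MPa
Final answer: sigma = 271 MPa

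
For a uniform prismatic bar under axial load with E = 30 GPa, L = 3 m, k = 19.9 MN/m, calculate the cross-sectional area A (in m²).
Model: a uniform prismatic bar under axial load, so k = (A·E) / L.
Solve for A: A = (k·L) / E.
Convert to SI units:
  E = 30 GPa = 3 × 10¹⁰ Pa
  k = 19.9 MN/m = 1.99 × 10⁷ N/m
Substitute:
  A = ((1.99 × 10⁷) × 3) / (3 × 10¹⁰)
  A = 0.00199 m²
Final answer: A = 0.00199 m²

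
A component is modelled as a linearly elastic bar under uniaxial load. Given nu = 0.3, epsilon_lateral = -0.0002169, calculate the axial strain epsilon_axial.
Model: a linearly elastic bar under uniaxial load, so epsilon_lateral = -nu·epsilon_axial.
Solve for epsilon_axial: epsilon_axial = -epsilon_lateral / nu.
Substitute:
  epsilon_axial = -(-0.0002169) / 0.3
  epsilon_axial = 0.000723
Final answer: epsilon_axial = 0.000723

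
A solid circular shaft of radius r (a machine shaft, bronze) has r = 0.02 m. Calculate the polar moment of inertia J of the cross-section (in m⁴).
Model: a solid circular shaft of radius r, so J = (π·r^4) / 2.
Substitute:
  J = (π × 0.02^4) / 2
  J = 2.513 × 10⁻⁷ m⁴
Final answer: J = 2.513 × 10⁻⁷ m⁴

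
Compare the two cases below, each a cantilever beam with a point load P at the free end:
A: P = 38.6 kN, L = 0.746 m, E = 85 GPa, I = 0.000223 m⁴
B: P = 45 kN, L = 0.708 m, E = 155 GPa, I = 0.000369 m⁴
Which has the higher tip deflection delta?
Model: a cantilever beam with a point load P at the free end, so delta = (P·L^3) / (3·E·I) (SI units).
  A: delta = (38600 × 0.746^3) / (3 × (8.5 × 10¹⁰) × 0.000223) = 0.0002818 m = 0.2818 mm
  B: delta = (45000 × 0.708^3) / (3 × (1.55 × 10¹¹) × 0.000369) = 9.307 × 10⁻⁵ m = 0.09307 mm
0.2818 mm > 0.09307 mm, so A is larger.
Final answer: A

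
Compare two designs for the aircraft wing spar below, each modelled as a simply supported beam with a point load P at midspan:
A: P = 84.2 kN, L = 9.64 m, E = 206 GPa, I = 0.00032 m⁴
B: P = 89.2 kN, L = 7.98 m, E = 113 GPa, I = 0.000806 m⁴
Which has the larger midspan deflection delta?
Model: a simply supported beam with a point load P at midspan, so delta = (P·L^3) / (48·E·I) (SI units).
  A: delta = (84200 × 9.64^3) / (48 × (2.06 × 10¹¹) × 0.00032) = 0.02384 m = 23.84 mm
  B: delta = (89200 × 7.98^3) / (48 × (1.13 × 10¹¹) × 0.000806) = 0.01037 m = 10.37 mm
23.84 mm > 10.37 mm, so A is larger.
Final answer: A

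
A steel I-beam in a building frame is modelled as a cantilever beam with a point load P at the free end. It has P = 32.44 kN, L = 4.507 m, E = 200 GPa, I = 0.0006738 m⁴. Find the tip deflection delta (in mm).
Model: a cantilever beam with a point load P at the free end, so delta = (P·L^3) / (3·E·I).
Convert to SI units:
  P = 32.44 kN = 32440 N
  E = 200 GPa = 2 × 10¹¹ Pa
Substitute:
  delta = (32440 × 4.507^3) / (3 × (2 × 10¹¹) × 0.0006738)
  delta = 0.007346 m
Convert: delta = 0.007346 m = 7.346 mm
Final answer: delta = 7.346 mm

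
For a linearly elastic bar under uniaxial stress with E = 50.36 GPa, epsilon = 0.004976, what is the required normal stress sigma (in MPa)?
Model: a linearly elastic bar under uniaxial stress, so epsilon = sigma / E.
Solve for sigma: sigma = epsilon·E.
Convert to SI units:
  E = 50.36 GPa = 5.036 × 10¹⁰ Pa
Substitute:
  sigma = 0.004976 × (5.036 × 10¹⁰)
  sigma = 2.506 × 10⁸ Pa
Convert: sigma = 2.506 × 10⁸ Pa = 250.6 MPa
Final answer: sigma = 250.6 MPa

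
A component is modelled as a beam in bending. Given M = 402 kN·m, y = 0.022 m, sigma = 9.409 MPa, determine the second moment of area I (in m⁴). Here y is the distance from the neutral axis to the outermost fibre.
Model: a beam in bending, so sigma = (M·y) / I.
Solve for I: I = (M·y) / sigma.
Convert to SI units:
  M = 402 kN·m = 402000 N·m
  sigma = 9.409 MPa = 9.409 × 10⁶ Pa
Substitute:
  I = (402000 × 0.022) / (9.409 × 10⁶)
  I = 0.00094 m⁴
Final answer: I = 0.00094 m⁴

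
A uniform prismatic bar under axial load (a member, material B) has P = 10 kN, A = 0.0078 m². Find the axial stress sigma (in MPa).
Model: a uniform prismatic bar under axial load, so sigma = P / A.
Convert to SI units:
  P = 10 kN = 10000 N
Substitute:
  sigma = 10000 / 0.0078
  sigma = 1.282 × 10⁶ Pa
Convert: sigma = 1.282 × 10⁶ Pa = 1.282 MPa
Final answer: sigma = 1.282 MPa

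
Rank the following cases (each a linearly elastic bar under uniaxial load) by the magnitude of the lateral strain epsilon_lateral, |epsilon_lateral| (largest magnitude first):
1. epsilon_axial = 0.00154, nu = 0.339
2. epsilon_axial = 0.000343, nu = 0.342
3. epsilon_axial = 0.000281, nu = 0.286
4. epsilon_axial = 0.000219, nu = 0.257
Model: a linearly elastic bar under uniaxial load, so epsilon_lateral = -nu·epsilon_axial (SI units).
  Case 1: epsilon_lateral = -(0.339 × 0.00154) = -0.0005221
  Case 2: epsilon_lateral = -(0.342 × 0.000343) = -0.0001173
  Case 3: epsilon_lateral = -(0.286 × 0.000281) = -8.037 × 10⁻⁵
  Case 4: epsilon_lateral = -(0.257 × 0.000219) = -5.628 × 10⁻⁵
Ordering by |epsilon_lateral|: 0.0005221 (case 1) > 0.0001173 (case 2) > 8.037 × 10⁻⁵ (case 3) > 5.628 × 10⁻⁵ (case 4)
Final answer: 1, 2, 3, 4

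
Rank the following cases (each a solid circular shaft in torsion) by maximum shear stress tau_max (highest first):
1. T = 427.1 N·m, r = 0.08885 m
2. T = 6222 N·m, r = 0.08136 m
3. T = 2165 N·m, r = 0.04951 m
Model: a solid circular shaft in torsion, so tau_max = (2·T) / (π·r^3) (SI units).
  Case 1: tau_max = (2 × 427.1) / (π × 0.08885^3) = 387600 Pa = 0.3876 MPa
  Case 2: tau_max = (2 × 6222) / (π × 0.08136^3) = 7.355 × 10⁶ Pa = 7.355 MPa
  Case 3: tau_max = (2 × 2165) / (π × 0.04951^3) = 1.136 × 10⁷ Pa = 11.36 MPa
Ordering: 11.36 MPa (case 3) > 7.355 MPa (case 2) > 0.3876 MPa (case 1)
Final answer: 3, 2, 1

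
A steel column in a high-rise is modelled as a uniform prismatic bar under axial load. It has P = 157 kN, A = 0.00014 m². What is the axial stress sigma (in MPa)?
Model: a uniform prismatic bar under axial load, so sigma = P / A.
Convert to SI units:
  P = 157 kN = 157000 N
Substitute:
  sigma = 157000 / 0.00014
  sigma = 1.121 × 10⁹ Pa
Convert: sigma = 1.121 × 10⁹ Pa = 1121 MPa
Final answer: sigma = 1121 MPa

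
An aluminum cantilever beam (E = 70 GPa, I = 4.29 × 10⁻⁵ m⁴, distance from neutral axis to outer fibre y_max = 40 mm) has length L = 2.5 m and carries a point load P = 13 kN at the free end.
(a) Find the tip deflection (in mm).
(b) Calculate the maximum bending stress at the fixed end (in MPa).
(a) Tip deflection of a cantilever with an end point load: δ = P·L^3 / (3·E·I). Convert P = 13 kN = 13000 N, E = 70 GPa = 7 × 10¹⁰ Pa.
  δ = (13000 × 2.5^3) / (3 × (7 × 10¹⁰) × (4.29 × 10⁻⁵)) = 0.02255 m = 22.55 mm
(b) Maximum bending moment at the fixed end: M = P·L = 13000 × 2.5 = 32500 N·m. Convert y_max = 40 mm = 0.04 m.
  σ = M·y_max / I = (32500 × 0.04) / (4.29 × 10⁻⁵) = 3.03 × 10⁷ Pa = 30.3 MPa
Final answer: (a) δ = 22.55 mm, (b) σ = 30.3 MPa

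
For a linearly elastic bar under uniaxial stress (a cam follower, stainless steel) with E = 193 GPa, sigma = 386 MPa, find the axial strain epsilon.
Model: a linearly elastic bar under uniaxial stress, so sigma = E·epsilon.
Solve for epsilon: epsilon = sigma / E.
Convert to SI units:
  E = 193 GPa = 1.93 × 10¹¹ Pa
  sigma = 386 MPa = 3.86 × 10⁸ Pa
Substitute:
  epsilon = (3.86 × 10⁸) / (1.93 × 10¹¹)
  epsilon = 0.002
Final answer: epsilon = 0.002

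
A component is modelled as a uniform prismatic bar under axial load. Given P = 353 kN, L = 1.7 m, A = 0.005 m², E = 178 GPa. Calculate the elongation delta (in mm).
Model: a uniform prismatic bar under axial load, so delta = (P·L) / (A·E).
Convert to SI units:
  P = 353 kN = 353000 N
  E = 178 GPa = 1.78 × 10¹¹ Pa
Substitute:
  delta = (353000 × 1.7) / (0.005 × (1.78 × 10¹¹))
  delta = 0.0006743 m
Convert: delta = 0.0006743 m = 0.6743 mm
Final answer: delta = 0.6743 mm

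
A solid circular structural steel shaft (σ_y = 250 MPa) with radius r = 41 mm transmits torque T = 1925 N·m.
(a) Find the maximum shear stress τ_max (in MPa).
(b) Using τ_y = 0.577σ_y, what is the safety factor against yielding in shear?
(a) For a solid circular shaft, τ_max = T·r/J with J = π·r^4/2, i.e. τ_max = 2·T / (π·r^3). Convert r = 41 mm = 0.041 m.
  τ_max = (2 × 1925) / (π × 0.041^3) = 1.778 × 10⁷ Pa = 17.78 MPa
(b) τ_y = 0.577 × 250 = 144.25 MPa
  SF = τ_y/τ_max = 144.25 / 17.78 = 8.113
Final answer: (a) τ_max = 17.78 MPa, (b) SF = 8.113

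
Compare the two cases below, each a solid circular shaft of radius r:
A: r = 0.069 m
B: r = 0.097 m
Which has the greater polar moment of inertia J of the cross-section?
Model: a solid circular shaft of radius r, so J = (π·r^4) / 2 (SI units).
  A: J = (π × 0.069^4) / 2 = 3.561 × 10⁻⁵ m⁴
  B: J = (π × 0.097^4) / 2 = 0.0001391 m⁴
0.0001391 m⁴ > 3.561 × 10⁻⁵ m⁴, so B is larger.
Final answer: B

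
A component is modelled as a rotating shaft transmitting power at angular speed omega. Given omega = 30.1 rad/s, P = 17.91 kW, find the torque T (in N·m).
Model: a rotating shaft transmitting power at angular speed omega, so P = T·omega.
Solve for T: T = P / omega.
Convert to SI units:
  P = 17.91 kW = 17910 W
Substitute:
  T = 17910 / 30.1
  T = 595 N·m
Final answer: T = 595 N·m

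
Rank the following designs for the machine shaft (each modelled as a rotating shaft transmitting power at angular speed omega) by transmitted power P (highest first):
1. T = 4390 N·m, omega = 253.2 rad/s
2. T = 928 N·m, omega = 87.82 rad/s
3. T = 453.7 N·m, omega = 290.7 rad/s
Model: a rotating shaft transmitting power at angular speed omega, so P = T·omega (SI units).
  Case 1: P = 4390 × 253.2 = 1.112 × 10⁶ W = 1112 kW
  Case 2: P = 928 × 87.82 = 81500 W = 81.5 kW
  Case 3: P = 453.7 × 290.7 = 131900 W = 131.9 kW
Ordering: 1112 kW (case 1) > 131.9 kW (case 3) > 81.5 kW (case 2)
Final answer: 1, 3, 2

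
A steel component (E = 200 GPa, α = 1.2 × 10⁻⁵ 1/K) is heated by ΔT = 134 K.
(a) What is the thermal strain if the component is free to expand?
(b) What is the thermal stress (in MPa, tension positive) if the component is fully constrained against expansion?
(a) Free thermal strain ε_th = α·ΔT = (1.2 × 10⁻⁵) × 134 = 0.001608
(b) Fully constrained, the expansion is suppressed, so σ = -E·α·ΔT. Convert E = 200 GPa = 2 × 10¹¹ Pa.
  σ = -(2 × 10¹¹) × (1.2 × 10⁻⁵) × 134 = -3.216 × 10⁸ Pa = -321.6 MPa (compressive)
Final answer: (a) ε_th = 0.001608, (b) σ = -321.6 MPa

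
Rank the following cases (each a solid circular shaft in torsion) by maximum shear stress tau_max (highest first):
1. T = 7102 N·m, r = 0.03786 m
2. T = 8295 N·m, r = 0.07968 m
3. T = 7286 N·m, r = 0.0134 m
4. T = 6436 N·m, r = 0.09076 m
Model: a solid circular shaft in torsion, so tau_max = (2·T) / (π·r^3) (SI units).
  Case 1: tau_max = (2 × 7102) / (π × 0.03786^3) = 8.331 × 10⁷ Pa = 83.31 MPa
  Case 2: tau_max = (2 × 8295) / (π × 0.07968^3) = 1.044 × 10⁷ Pa = 10.44 MPa
  Case 3: tau_max = (2 × 7286) / (π × 0.0134^3) = 1.928 × 10⁹ Pa = 1928 MPa
  Case 4: tau_max = (2 × 6436) / (π × 0.09076^3) = 5.48 × 10⁶ Pa = 5.48 MPa
Ordering: 1928 MPa (case 3) > 83.31 MPa (case 1) > 10.44 MPa (case 2) > 5.48 MPa (case 4)
Final answer: 3, 1, 2, 4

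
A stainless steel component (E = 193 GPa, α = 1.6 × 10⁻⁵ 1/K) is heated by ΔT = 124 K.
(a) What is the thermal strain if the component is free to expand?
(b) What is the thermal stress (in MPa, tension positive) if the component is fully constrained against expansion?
(a) Free thermal strain ε_th = α·ΔT = (1.6 × 10⁻⁵) × 124 = 0.001984
(b) Fully constrained, the expansion is suppressed, so σ = -E·α·ΔT. Convert E = 193 GPa = 1.93 × 10¹¹ Pa.
  σ = -(1.93 × 10¹¹) × (1.6 × 10⁻⁵) × 124 = -3.829 × 10⁸ Pa = -382.9 MPa (compressive)
Final answer: (a) ε_th = 0.001984, (b) σ = -382.9 MPa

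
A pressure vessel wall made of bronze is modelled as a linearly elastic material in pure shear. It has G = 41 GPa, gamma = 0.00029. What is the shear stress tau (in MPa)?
Model: a linearly elastic material in pure shear, so tau = G·gamma.
Convert to SI units:
  G = 41 GPa = 4.1 × 10¹⁰ Pa
Substitute:
  tau = (4.1 × 10¹⁰) × 0.00029
  tau = 1.189 × 10⁷ Pa
Convert: tau = 1.189 × 10⁷ Pa = 11.89 MPa
Final answer: tau = 11.89 MPa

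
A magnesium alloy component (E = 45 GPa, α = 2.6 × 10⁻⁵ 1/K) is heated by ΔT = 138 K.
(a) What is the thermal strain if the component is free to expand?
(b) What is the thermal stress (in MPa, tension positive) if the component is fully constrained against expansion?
(a) Free thermal strain ε_th = α·ΔT = (2.6 × 10⁻⁵) × 138 = 0.003588
(b) Fully constrained, the expansion is suppressed, so σ = -E·α·ΔT. Convert E = 45 GPa = 4.5 × 10¹⁰ Pa.
  σ = -(4.5 × 10¹⁰) × (2.6 × 10⁻⁵) × 138 = -1.615 × 10⁸ Pa = -161.5 MPa (compressive)
Final answer: (a) ε_th = 0.003588, (b) σ = -161.5 MPa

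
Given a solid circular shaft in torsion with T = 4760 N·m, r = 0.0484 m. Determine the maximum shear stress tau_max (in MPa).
Model: a solid circular shaft in torsion, so tau_max = (2·T) / (π·r^3).
Substitute:
  tau_max = (2 × 4760) / (π × 0.0484^3)
  tau_max = 2.673 × 10⁷ Pa
Convert: tau_max = 2.673 × 10⁷ Pa = 26.73 MPa
Final answer: tau_max = 26.73 MPa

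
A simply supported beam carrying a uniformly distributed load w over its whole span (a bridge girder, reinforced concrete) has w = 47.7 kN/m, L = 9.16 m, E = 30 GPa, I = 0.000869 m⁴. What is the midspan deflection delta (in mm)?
Model: a simply supported beam carrying a uniformly distributed load w over its whole span, so delta = (5·w·L^4) / (384·E·I).
Convert to SI units:
  w = 47.7 kN/m = 47700 N/m
  E = 30 GPa = 3 × 10¹⁰ Pa
Substitute:
  delta = (5 × 47700 × 9.16^4) / (384 × (3 × 10¹⁰) × 0.000869)
  delta = 0.1677 m
Convert: delta = 0.1677 m = 167.7 mm
Final answer: delta = 167.7 mm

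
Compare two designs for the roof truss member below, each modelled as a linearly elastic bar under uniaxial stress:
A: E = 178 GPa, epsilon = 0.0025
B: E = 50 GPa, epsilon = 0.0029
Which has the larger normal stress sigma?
Model: a linearly elastic bar under uniaxial stress, so sigma = E·epsilon (SI units).
  A: sigma = (1.78 × 10¹¹) × 0.0025 = 4.45 × 10⁸ Pa = 445 MPa
  B: sigma = (5 × 10¹⁰) × 0.0029 = 1.45 × 10⁸ Pa = 145 MPa
445 MPa > 145 MPa, so A is larger.
Final answer: A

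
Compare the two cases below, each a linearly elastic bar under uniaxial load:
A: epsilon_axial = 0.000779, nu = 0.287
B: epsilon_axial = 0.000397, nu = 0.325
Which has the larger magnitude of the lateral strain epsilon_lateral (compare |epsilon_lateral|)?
Model: a linearly elastic bar under uniaxial load, so epsilon_lateral = -nu·epsilon_axial (SI units).
  A: epsilon_lateral = -(0.287 × 0.000779) = -0.0002236
  B: epsilon_lateral = -(0.325 × 0.000397) = -0.000129
|epsilon_lateral|: A = 0.0002236, B = 0.000129, so A is larger in magnitude.
Final answer: A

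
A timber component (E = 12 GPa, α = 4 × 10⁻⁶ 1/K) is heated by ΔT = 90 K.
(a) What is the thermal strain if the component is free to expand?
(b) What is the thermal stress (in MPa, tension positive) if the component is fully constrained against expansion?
(a) Free thermal strain ε_th = α·ΔT = (4 × 10⁻⁶) × 90 = 0.00036
(b) Fully constrained, the expansion is suppressed, so σ = -E·α·ΔT. Convert E = 12 GPa = 1.2 × 10¹⁰ Pa.
  σ = -(1.2 × 10¹⁰) × (4 × 10⁻⁶) × 90 = -4.32 × 10⁶ Pa = -4.32 MPa (compressive)
Final answer: (a) ε_th = 0.00036, (b) σ = -4.32 MPa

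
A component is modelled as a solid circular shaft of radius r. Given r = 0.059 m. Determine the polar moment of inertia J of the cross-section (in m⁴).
Model: a solid circular shaft of radius r, so J = (π·r^4) / 2.
Substitute:
  J = (π × 0.059^4) / 2
  J = 1.903 × 10⁻⁵ m⁴
Final answer: J = 1.903 × 10⁻⁵ m⁴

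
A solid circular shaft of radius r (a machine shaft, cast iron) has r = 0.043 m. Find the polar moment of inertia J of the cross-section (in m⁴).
Model: a solid circular shaft of radius r, so J = (π·r^4) / 2.
Substitute:
  J = (π × 0.043^4) / 2
  J = 5.37 × 10⁻⁶ m⁴
Final answer: J = 5.37 × 10⁻⁶ m⁴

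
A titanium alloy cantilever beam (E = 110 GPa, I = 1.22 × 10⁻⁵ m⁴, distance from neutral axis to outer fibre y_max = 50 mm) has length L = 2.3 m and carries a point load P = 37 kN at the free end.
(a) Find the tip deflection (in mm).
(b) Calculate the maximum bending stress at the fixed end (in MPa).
(a) Tip deflection of a cantilever with an end point load: δ = P·L^3 / (3·E·I). Convert P = 37 kN = 37000 N, E = 110 GPa = 1.1 × 10¹¹ Pa.
  δ = (37000 × 2.3^3) / (3 × (1.1 × 10¹¹) × (1.22 × 10⁻⁵)) = 0.1118 m = 111.8 mm
(b) Maximum bending moment at the fixed end: M = P·L = 37000 × 2.3 = 85100 N·m. Convert y_max = 50 mm = 0.05 m.
  σ = M·y_max / I = (85100 × 0.05) / (1.22 × 10⁻⁵) = 3.488 × 10⁸ Pa = 348.8 MPa
Final answer: (a) δ = 111.8 mm, (b) σ = 348.8 MPa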